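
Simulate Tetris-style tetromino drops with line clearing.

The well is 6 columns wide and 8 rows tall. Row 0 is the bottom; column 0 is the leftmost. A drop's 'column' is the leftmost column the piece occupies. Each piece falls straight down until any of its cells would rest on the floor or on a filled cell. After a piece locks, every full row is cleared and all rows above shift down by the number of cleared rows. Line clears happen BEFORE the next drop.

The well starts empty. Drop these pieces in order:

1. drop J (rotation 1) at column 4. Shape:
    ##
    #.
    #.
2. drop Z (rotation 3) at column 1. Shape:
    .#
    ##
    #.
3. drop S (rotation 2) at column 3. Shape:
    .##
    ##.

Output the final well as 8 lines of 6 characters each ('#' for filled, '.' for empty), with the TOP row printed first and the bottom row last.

Drop 1: J rot1 at col 4 lands with bottom-row=0; cleared 0 line(s) (total 0); column heights now [0 0 0 0 3 3], max=3
Drop 2: Z rot3 at col 1 lands with bottom-row=0; cleared 0 line(s) (total 0); column heights now [0 2 3 0 3 3], max=3
Drop 3: S rot2 at col 3 lands with bottom-row=3; cleared 0 line(s) (total 0); column heights now [0 2 3 4 5 5], max=5

Answer: ......
......
......
....##
...##.
..#.##
.##.#.
.#..#.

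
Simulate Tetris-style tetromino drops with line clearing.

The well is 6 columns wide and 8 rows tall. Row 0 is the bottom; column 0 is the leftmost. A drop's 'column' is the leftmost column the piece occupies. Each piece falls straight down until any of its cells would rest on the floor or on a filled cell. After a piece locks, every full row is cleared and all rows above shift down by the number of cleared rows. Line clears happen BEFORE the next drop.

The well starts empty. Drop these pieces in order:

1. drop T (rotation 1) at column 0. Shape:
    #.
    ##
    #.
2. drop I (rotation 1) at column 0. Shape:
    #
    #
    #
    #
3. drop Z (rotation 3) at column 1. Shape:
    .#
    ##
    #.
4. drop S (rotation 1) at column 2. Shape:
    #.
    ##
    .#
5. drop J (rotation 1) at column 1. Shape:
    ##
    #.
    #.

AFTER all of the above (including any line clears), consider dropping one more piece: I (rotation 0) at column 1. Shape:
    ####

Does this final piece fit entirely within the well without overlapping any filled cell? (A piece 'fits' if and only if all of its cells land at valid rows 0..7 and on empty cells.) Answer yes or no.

Drop 1: T rot1 at col 0 lands with bottom-row=0; cleared 0 line(s) (total 0); column heights now [3 2 0 0 0 0], max=3
Drop 2: I rot1 at col 0 lands with bottom-row=3; cleared 0 line(s) (total 0); column heights now [7 2 0 0 0 0], max=7
Drop 3: Z rot3 at col 1 lands with bottom-row=2; cleared 0 line(s) (total 0); column heights now [7 4 5 0 0 0], max=7
Drop 4: S rot1 at col 2 lands with bottom-row=4; cleared 0 line(s) (total 0); column heights now [7 4 7 6 0 0], max=7
Drop 5: J rot1 at col 1 lands with bottom-row=5; cleared 0 line(s) (total 0); column heights now [7 8 8 6 0 0], max=8
Test piece I rot0 at col 1 (width 4): heights before test = [7 8 8 6 0 0]; fits = False

Answer: no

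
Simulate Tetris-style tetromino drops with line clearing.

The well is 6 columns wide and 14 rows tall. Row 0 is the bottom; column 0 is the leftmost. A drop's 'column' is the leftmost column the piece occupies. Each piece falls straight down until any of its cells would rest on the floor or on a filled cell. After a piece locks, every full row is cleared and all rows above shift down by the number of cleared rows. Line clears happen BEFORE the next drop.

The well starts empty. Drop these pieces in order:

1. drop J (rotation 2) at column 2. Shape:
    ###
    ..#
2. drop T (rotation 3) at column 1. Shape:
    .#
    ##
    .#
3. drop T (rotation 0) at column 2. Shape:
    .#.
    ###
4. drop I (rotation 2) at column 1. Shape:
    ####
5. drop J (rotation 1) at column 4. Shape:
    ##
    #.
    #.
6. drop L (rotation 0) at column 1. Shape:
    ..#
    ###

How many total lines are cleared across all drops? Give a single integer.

Drop 1: J rot2 at col 2 lands with bottom-row=0; cleared 0 line(s) (total 0); column heights now [0 0 2 2 2 0], max=2
Drop 2: T rot3 at col 1 lands with bottom-row=2; cleared 0 line(s) (total 0); column heights now [0 4 5 2 2 0], max=5
Drop 3: T rot0 at col 2 lands with bottom-row=5; cleared 0 line(s) (total 0); column heights now [0 4 6 7 6 0], max=7
Drop 4: I rot2 at col 1 lands with bottom-row=7; cleared 0 line(s) (total 0); column heights now [0 8 8 8 8 0], max=8
Drop 5: J rot1 at col 4 lands with bottom-row=8; cleared 0 line(s) (total 0); column heights now [0 8 8 8 11 11], max=11
Drop 6: L rot0 at col 1 lands with bottom-row=8; cleared 0 line(s) (total 0); column heights now [0 9 9 10 11 11], max=11

Answer: 0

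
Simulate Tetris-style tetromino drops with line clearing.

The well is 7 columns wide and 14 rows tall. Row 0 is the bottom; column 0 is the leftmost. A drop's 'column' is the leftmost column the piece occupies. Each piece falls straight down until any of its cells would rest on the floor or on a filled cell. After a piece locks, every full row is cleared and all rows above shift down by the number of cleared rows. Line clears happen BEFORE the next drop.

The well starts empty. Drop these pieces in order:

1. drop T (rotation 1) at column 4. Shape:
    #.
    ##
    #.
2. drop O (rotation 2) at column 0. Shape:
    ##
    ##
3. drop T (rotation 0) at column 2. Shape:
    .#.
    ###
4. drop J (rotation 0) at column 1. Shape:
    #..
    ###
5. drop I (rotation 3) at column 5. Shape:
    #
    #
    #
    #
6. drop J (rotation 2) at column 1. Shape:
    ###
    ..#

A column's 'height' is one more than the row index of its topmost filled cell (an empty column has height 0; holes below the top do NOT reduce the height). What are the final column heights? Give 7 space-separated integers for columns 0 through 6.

Drop 1: T rot1 at col 4 lands with bottom-row=0; cleared 0 line(s) (total 0); column heights now [0 0 0 0 3 2 0], max=3
Drop 2: O rot2 at col 0 lands with bottom-row=0; cleared 0 line(s) (total 0); column heights now [2 2 0 0 3 2 0], max=3
Drop 3: T rot0 at col 2 lands with bottom-row=3; cleared 0 line(s) (total 0); column heights now [2 2 4 5 4 2 0], max=5
Drop 4: J rot0 at col 1 lands with bottom-row=5; cleared 0 line(s) (total 0); column heights now [2 7 6 6 4 2 0], max=7
Drop 5: I rot3 at col 5 lands with bottom-row=2; cleared 0 line(s) (total 0); column heights now [2 7 6 6 4 6 0], max=7
Drop 6: J rot2 at col 1 lands with bottom-row=6; cleared 0 line(s) (total 0); column heights now [2 8 8 8 4 6 0], max=8

Answer: 2 8 8 8 4 6 0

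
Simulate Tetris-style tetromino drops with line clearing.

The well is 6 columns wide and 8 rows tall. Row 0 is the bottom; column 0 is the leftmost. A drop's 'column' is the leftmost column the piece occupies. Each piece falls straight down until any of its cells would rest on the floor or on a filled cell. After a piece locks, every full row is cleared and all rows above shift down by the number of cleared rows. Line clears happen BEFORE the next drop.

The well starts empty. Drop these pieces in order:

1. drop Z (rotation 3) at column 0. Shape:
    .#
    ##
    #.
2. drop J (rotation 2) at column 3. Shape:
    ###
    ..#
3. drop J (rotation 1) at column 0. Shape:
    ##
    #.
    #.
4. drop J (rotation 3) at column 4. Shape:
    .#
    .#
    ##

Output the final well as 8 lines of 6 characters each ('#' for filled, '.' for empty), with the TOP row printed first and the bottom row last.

Drop 1: Z rot3 at col 0 lands with bottom-row=0; cleared 0 line(s) (total 0); column heights now [2 3 0 0 0 0], max=3
Drop 2: J rot2 at col 3 lands with bottom-row=0; cleared 0 line(s) (total 0); column heights now [2 3 0 2 2 2], max=3
Drop 3: J rot1 at col 0 lands with bottom-row=2; cleared 0 line(s) (total 0); column heights now [5 5 0 2 2 2], max=5
Drop 4: J rot3 at col 4 lands with bottom-row=2; cleared 0 line(s) (total 0); column heights now [5 5 0 2 3 5], max=5

Answer: ......
......
......
##...#
#....#
##..##
##.###
#....#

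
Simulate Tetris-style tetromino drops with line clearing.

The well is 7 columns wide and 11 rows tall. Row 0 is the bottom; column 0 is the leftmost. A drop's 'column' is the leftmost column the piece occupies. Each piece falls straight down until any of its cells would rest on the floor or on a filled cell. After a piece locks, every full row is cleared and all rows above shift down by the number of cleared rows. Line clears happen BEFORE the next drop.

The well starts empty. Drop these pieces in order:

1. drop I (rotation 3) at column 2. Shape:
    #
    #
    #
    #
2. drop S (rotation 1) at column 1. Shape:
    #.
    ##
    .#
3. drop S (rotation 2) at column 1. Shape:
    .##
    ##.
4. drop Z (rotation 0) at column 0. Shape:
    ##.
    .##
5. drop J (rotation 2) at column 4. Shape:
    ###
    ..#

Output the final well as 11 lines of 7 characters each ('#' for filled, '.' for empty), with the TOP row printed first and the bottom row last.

Answer: ##.....
.##....
..##...
.##....
.#.....
.##....
..#....
..#....
..#....
..#.###
..#...#

Derivation:
Drop 1: I rot3 at col 2 lands with bottom-row=0; cleared 0 line(s) (total 0); column heights now [0 0 4 0 0 0 0], max=4
Drop 2: S rot1 at col 1 lands with bottom-row=4; cleared 0 line(s) (total 0); column heights now [0 7 6 0 0 0 0], max=7
Drop 3: S rot2 at col 1 lands with bottom-row=7; cleared 0 line(s) (total 0); column heights now [0 8 9 9 0 0 0], max=9
Drop 4: Z rot0 at col 0 lands with bottom-row=9; cleared 0 line(s) (total 0); column heights now [11 11 10 9 0 0 0], max=11
Drop 5: J rot2 at col 4 lands with bottom-row=0; cleared 0 line(s) (total 0); column heights now [11 11 10 9 2 2 2], max=11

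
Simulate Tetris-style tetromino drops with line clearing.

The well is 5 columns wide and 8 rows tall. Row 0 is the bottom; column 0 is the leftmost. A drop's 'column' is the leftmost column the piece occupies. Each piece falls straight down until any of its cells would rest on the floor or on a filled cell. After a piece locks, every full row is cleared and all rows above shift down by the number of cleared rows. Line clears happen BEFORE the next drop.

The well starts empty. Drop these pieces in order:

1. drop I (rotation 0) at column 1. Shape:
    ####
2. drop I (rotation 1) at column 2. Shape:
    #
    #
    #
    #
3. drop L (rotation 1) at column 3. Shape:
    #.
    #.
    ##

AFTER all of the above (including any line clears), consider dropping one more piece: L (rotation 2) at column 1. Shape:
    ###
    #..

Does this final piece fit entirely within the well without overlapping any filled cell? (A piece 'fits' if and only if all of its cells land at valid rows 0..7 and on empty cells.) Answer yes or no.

Answer: yes

Derivation:
Drop 1: I rot0 at col 1 lands with bottom-row=0; cleared 0 line(s) (total 0); column heights now [0 1 1 1 1], max=1
Drop 2: I rot1 at col 2 lands with bottom-row=1; cleared 0 line(s) (total 0); column heights now [0 1 5 1 1], max=5
Drop 3: L rot1 at col 3 lands with bottom-row=1; cleared 0 line(s) (total 0); column heights now [0 1 5 4 2], max=5
Test piece L rot2 at col 1 (width 3): heights before test = [0 1 5 4 2]; fits = True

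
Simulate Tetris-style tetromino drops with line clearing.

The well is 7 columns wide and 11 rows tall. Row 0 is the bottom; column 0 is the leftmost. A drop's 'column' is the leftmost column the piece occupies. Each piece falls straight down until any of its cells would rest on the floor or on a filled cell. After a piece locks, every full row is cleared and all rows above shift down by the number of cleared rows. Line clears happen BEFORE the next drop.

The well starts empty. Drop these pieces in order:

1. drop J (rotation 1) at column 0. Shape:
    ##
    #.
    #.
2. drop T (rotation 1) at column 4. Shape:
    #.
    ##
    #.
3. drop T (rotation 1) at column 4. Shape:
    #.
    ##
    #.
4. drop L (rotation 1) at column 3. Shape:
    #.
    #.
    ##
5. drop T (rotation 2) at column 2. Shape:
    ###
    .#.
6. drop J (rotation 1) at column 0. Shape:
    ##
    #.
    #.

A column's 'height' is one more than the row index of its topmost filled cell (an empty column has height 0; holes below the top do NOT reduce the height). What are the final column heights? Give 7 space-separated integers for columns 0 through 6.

Drop 1: J rot1 at col 0 lands with bottom-row=0; cleared 0 line(s) (total 0); column heights now [3 3 0 0 0 0 0], max=3
Drop 2: T rot1 at col 4 lands with bottom-row=0; cleared 0 line(s) (total 0); column heights now [3 3 0 0 3 2 0], max=3
Drop 3: T rot1 at col 4 lands with bottom-row=3; cleared 0 line(s) (total 0); column heights now [3 3 0 0 6 5 0], max=6
Drop 4: L rot1 at col 3 lands with bottom-row=6; cleared 0 line(s) (total 0); column heights now [3 3 0 9 7 5 0], max=9
Drop 5: T rot2 at col 2 lands with bottom-row=9; cleared 0 line(s) (total 0); column heights now [3 3 11 11 11 5 0], max=11
Drop 6: J rot1 at col 0 lands with bottom-row=3; cleared 0 line(s) (total 0); column heights now [6 6 11 11 11 5 0], max=11

Answer: 6 6 11 11 11 5 0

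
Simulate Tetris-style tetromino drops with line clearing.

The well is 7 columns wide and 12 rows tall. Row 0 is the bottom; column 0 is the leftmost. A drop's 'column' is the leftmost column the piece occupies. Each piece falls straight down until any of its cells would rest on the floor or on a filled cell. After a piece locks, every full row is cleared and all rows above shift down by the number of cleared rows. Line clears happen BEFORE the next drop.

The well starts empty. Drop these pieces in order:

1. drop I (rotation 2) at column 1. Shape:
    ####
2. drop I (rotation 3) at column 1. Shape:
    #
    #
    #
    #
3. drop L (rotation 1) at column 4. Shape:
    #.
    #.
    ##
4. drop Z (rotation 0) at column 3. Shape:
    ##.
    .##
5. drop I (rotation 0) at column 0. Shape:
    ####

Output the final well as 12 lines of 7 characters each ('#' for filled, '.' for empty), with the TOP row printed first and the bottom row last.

Answer: .......
.......
.......
.......
.......
####...
...##..
.#..##.
.#..#..
.#..#..
.#..##.
.####..

Derivation:
Drop 1: I rot2 at col 1 lands with bottom-row=0; cleared 0 line(s) (total 0); column heights now [0 1 1 1 1 0 0], max=1
Drop 2: I rot3 at col 1 lands with bottom-row=1; cleared 0 line(s) (total 0); column heights now [0 5 1 1 1 0 0], max=5
Drop 3: L rot1 at col 4 lands with bottom-row=1; cleared 0 line(s) (total 0); column heights now [0 5 1 1 4 2 0], max=5
Drop 4: Z rot0 at col 3 lands with bottom-row=4; cleared 0 line(s) (total 0); column heights now [0 5 1 6 6 5 0], max=6
Drop 5: I rot0 at col 0 lands with bottom-row=6; cleared 0 line(s) (total 0); column heights now [7 7 7 7 6 5 0], max=7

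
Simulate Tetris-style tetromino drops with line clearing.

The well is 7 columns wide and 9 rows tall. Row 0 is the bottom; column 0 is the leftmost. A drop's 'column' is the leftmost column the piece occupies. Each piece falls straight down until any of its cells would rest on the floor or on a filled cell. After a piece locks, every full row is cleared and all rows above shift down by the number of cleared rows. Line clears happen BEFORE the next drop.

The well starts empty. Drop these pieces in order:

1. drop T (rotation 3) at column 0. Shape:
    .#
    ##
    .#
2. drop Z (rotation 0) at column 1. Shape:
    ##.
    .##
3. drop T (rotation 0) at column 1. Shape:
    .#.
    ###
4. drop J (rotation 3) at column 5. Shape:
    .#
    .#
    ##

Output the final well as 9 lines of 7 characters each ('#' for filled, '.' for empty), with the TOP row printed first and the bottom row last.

Drop 1: T rot3 at col 0 lands with bottom-row=0; cleared 0 line(s) (total 0); column heights now [2 3 0 0 0 0 0], max=3
Drop 2: Z rot0 at col 1 lands with bottom-row=2; cleared 0 line(s) (total 0); column heights now [2 4 4 3 0 0 0], max=4
Drop 3: T rot0 at col 1 lands with bottom-row=4; cleared 0 line(s) (total 0); column heights now [2 5 6 5 0 0 0], max=6
Drop 4: J rot3 at col 5 lands with bottom-row=0; cleared 0 line(s) (total 0); column heights now [2 5 6 5 0 1 3], max=6

Answer: .......
.......
.......
..#....
.###...
.##....
.###..#
##....#
.#...##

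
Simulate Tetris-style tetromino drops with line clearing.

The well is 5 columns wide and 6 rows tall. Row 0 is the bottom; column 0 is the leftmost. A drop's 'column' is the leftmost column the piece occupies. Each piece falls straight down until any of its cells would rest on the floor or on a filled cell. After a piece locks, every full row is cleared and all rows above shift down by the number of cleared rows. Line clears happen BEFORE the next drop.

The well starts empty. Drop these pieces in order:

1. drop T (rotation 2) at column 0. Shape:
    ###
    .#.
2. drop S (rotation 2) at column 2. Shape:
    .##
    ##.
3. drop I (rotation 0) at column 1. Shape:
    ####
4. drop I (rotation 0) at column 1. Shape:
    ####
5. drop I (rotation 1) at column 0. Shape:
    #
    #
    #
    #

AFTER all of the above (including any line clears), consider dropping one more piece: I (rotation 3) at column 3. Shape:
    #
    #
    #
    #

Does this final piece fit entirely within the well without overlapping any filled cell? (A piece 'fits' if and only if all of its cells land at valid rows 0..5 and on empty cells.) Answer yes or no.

Drop 1: T rot2 at col 0 lands with bottom-row=0; cleared 0 line(s) (total 0); column heights now [2 2 2 0 0], max=2
Drop 2: S rot2 at col 2 lands with bottom-row=2; cleared 0 line(s) (total 0); column heights now [2 2 3 4 4], max=4
Drop 3: I rot0 at col 1 lands with bottom-row=4; cleared 0 line(s) (total 0); column heights now [2 5 5 5 5], max=5
Drop 4: I rot0 at col 1 lands with bottom-row=5; cleared 0 line(s) (total 0); column heights now [2 6 6 6 6], max=6
Drop 5: I rot1 at col 0 lands with bottom-row=2; cleared 2 line(s) (total 2); column heights now [4 2 3 4 4], max=4
Test piece I rot3 at col 3 (width 1): heights before test = [4 2 3 4 4]; fits = False

Answer: no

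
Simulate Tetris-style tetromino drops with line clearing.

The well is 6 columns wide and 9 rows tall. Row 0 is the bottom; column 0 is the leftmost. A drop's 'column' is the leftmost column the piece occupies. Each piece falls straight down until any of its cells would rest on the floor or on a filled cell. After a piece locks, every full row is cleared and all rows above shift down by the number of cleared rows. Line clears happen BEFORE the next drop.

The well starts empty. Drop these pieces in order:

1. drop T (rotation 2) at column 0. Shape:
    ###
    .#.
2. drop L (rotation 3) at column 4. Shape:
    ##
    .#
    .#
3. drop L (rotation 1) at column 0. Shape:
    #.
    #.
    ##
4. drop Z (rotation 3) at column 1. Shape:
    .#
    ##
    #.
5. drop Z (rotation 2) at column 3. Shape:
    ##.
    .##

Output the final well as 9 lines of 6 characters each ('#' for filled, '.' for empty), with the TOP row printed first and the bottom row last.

Drop 1: T rot2 at col 0 lands with bottom-row=0; cleared 0 line(s) (total 0); column heights now [2 2 2 0 0 0], max=2
Drop 2: L rot3 at col 4 lands with bottom-row=0; cleared 0 line(s) (total 0); column heights now [2 2 2 0 3 3], max=3
Drop 3: L rot1 at col 0 lands with bottom-row=2; cleared 0 line(s) (total 0); column heights now [5 3 2 0 3 3], max=5
Drop 4: Z rot3 at col 1 lands with bottom-row=3; cleared 0 line(s) (total 0); column heights now [5 5 6 0 3 3], max=6
Drop 5: Z rot2 at col 3 lands with bottom-row=3; cleared 0 line(s) (total 0); column heights now [5 5 6 5 5 4], max=6

Answer: ......
......
......
..#...
#####.
##..##
##..##
###..#
.#...#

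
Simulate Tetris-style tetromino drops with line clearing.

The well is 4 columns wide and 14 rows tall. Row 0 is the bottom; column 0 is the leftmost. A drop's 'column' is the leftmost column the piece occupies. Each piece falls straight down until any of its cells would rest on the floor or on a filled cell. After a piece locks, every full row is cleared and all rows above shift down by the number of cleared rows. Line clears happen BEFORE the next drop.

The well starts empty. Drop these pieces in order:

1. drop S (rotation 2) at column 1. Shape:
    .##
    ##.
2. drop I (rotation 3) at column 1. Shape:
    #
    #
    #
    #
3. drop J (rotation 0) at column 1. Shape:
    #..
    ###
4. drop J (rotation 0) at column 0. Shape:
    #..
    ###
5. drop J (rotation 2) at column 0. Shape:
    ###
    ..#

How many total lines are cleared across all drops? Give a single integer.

Drop 1: S rot2 at col 1 lands with bottom-row=0; cleared 0 line(s) (total 0); column heights now [0 1 2 2], max=2
Drop 2: I rot3 at col 1 lands with bottom-row=1; cleared 0 line(s) (total 0); column heights now [0 5 2 2], max=5
Drop 3: J rot0 at col 1 lands with bottom-row=5; cleared 0 line(s) (total 0); column heights now [0 7 6 6], max=7
Drop 4: J rot0 at col 0 lands with bottom-row=7; cleared 0 line(s) (total 0); column heights now [9 8 8 6], max=9
Drop 5: J rot2 at col 0 lands with bottom-row=8; cleared 0 line(s) (total 0); column heights now [10 10 10 6], max=10

Answer: 0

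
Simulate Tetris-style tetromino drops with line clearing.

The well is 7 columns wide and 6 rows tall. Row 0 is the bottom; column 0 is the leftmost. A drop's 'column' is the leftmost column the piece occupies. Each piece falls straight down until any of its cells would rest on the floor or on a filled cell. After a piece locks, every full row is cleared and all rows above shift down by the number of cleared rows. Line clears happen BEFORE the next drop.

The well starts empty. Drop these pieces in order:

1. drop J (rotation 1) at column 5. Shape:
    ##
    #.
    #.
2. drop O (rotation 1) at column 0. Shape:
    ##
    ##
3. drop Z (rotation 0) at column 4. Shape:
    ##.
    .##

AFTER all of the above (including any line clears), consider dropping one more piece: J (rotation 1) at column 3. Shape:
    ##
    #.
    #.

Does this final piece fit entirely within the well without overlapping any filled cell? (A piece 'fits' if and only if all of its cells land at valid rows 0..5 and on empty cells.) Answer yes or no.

Answer: yes

Derivation:
Drop 1: J rot1 at col 5 lands with bottom-row=0; cleared 0 line(s) (total 0); column heights now [0 0 0 0 0 3 3], max=3
Drop 2: O rot1 at col 0 lands with bottom-row=0; cleared 0 line(s) (total 0); column heights now [2 2 0 0 0 3 3], max=3
Drop 3: Z rot0 at col 4 lands with bottom-row=3; cleared 0 line(s) (total 0); column heights now [2 2 0 0 5 5 4], max=5
Test piece J rot1 at col 3 (width 2): heights before test = [2 2 0 0 5 5 4]; fits = True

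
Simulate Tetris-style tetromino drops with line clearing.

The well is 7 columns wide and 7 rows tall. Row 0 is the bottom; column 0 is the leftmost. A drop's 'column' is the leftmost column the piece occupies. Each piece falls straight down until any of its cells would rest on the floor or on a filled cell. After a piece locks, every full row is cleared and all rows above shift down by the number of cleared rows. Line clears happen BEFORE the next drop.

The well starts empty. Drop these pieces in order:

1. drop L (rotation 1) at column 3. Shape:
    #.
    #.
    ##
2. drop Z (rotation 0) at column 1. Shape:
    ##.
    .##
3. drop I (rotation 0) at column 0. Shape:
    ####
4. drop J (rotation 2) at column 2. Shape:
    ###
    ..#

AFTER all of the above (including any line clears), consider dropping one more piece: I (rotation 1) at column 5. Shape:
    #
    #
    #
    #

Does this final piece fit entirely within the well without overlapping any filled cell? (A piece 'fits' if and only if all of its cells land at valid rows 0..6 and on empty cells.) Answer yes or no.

Answer: yes

Derivation:
Drop 1: L rot1 at col 3 lands with bottom-row=0; cleared 0 line(s) (total 0); column heights now [0 0 0 3 1 0 0], max=3
Drop 2: Z rot0 at col 1 lands with bottom-row=3; cleared 0 line(s) (total 0); column heights now [0 5 5 4 1 0 0], max=5
Drop 3: I rot0 at col 0 lands with bottom-row=5; cleared 0 line(s) (total 0); column heights now [6 6 6 6 1 0 0], max=6
Drop 4: J rot2 at col 2 lands with bottom-row=5; cleared 0 line(s) (total 0); column heights now [6 6 7 7 7 0 0], max=7
Test piece I rot1 at col 5 (width 1): heights before test = [6 6 7 7 7 0 0]; fits = True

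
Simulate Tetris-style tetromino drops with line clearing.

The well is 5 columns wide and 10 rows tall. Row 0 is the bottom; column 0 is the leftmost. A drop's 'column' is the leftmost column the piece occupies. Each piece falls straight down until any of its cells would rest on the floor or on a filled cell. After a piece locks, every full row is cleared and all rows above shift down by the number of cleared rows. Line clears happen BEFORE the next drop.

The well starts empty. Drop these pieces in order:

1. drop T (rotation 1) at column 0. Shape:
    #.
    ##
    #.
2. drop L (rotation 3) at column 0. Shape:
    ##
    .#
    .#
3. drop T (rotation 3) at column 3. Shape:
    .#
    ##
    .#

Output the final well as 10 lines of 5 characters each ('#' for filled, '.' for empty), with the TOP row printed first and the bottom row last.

Drop 1: T rot1 at col 0 lands with bottom-row=0; cleared 0 line(s) (total 0); column heights now [3 2 0 0 0], max=3
Drop 2: L rot3 at col 0 lands with bottom-row=2; cleared 0 line(s) (total 0); column heights now [5 5 0 0 0], max=5
Drop 3: T rot3 at col 3 lands with bottom-row=0; cleared 0 line(s) (total 0); column heights now [5 5 0 2 3], max=5

Answer: .....
.....
.....
.....
.....
##...
.#...
##..#
##.##
#...#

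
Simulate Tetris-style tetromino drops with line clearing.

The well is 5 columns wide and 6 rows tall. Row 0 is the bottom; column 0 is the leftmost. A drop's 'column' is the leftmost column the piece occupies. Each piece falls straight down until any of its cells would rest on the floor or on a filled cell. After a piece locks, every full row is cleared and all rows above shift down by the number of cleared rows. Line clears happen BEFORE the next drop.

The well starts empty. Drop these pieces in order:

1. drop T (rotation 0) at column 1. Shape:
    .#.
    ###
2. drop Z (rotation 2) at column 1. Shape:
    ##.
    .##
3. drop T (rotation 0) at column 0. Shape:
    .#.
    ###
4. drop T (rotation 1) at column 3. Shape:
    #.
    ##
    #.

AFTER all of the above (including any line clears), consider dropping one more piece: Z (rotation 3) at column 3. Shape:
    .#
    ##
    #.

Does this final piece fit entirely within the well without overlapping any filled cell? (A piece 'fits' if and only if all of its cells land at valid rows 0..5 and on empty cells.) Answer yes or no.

Drop 1: T rot0 at col 1 lands with bottom-row=0; cleared 0 line(s) (total 0); column heights now [0 1 2 1 0], max=2
Drop 2: Z rot2 at col 1 lands with bottom-row=2; cleared 0 line(s) (total 0); column heights now [0 4 4 3 0], max=4
Drop 3: T rot0 at col 0 lands with bottom-row=4; cleared 0 line(s) (total 0); column heights now [5 6 5 3 0], max=6
Drop 4: T rot1 at col 3 lands with bottom-row=3; cleared 1 line(s) (total 1); column heights now [0 5 4 5 0], max=5
Test piece Z rot3 at col 3 (width 2): heights before test = [0 5 4 5 0]; fits = False

Answer: no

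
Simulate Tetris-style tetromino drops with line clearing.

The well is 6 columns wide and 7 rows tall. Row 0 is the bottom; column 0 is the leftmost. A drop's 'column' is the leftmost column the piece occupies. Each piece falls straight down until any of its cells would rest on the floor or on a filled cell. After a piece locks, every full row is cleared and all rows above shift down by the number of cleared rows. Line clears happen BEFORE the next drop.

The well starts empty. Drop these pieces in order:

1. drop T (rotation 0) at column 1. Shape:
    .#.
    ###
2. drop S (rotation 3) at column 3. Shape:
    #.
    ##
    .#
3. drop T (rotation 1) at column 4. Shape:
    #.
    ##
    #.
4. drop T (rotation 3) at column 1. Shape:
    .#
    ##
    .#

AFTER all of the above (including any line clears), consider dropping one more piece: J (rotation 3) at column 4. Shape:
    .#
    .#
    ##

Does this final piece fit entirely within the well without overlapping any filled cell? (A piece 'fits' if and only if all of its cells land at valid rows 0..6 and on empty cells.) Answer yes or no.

Drop 1: T rot0 at col 1 lands with bottom-row=0; cleared 0 line(s) (total 0); column heights now [0 1 2 1 0 0], max=2
Drop 2: S rot3 at col 3 lands with bottom-row=0; cleared 0 line(s) (total 0); column heights now [0 1 2 3 2 0], max=3
Drop 3: T rot1 at col 4 lands with bottom-row=2; cleared 0 line(s) (total 0); column heights now [0 1 2 3 5 4], max=5
Drop 4: T rot3 at col 1 lands with bottom-row=2; cleared 0 line(s) (total 0); column heights now [0 4 5 3 5 4], max=5
Test piece J rot3 at col 4 (width 2): heights before test = [0 4 5 3 5 4]; fits = False

Answer: no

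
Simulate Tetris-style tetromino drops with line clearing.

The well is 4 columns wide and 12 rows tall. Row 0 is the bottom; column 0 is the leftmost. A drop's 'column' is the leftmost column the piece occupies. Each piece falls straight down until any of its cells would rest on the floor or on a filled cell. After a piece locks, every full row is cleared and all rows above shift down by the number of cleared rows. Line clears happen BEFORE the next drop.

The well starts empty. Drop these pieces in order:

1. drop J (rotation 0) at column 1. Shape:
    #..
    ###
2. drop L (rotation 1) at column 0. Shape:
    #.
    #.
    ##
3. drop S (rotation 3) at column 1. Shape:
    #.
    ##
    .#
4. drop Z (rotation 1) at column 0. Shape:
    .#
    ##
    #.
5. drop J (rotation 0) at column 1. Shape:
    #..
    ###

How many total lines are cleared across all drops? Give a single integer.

Answer: 0

Derivation:
Drop 1: J rot0 at col 1 lands with bottom-row=0; cleared 0 line(s) (total 0); column heights now [0 2 1 1], max=2
Drop 2: L rot1 at col 0 lands with bottom-row=2; cleared 0 line(s) (total 0); column heights now [5 3 1 1], max=5
Drop 3: S rot3 at col 1 lands with bottom-row=2; cleared 0 line(s) (total 0); column heights now [5 5 4 1], max=5
Drop 4: Z rot1 at col 0 lands with bottom-row=5; cleared 0 line(s) (total 0); column heights now [7 8 4 1], max=8
Drop 5: J rot0 at col 1 lands with bottom-row=8; cleared 0 line(s) (total 0); column heights now [7 10 9 9], max=10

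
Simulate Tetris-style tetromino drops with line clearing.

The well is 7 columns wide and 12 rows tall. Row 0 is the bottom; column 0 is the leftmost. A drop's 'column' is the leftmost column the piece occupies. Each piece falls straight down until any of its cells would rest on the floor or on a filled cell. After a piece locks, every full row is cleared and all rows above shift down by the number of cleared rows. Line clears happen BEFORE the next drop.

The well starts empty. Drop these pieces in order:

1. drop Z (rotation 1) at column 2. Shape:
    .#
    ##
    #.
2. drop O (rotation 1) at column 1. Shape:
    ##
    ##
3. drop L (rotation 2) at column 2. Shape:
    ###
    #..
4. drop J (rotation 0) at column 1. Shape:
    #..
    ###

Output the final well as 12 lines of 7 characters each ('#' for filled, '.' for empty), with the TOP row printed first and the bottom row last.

Answer: .......
.......
.......
.......
.#.....
.###...
..###..
..#....
.##....
.###...
..##...
..#....

Derivation:
Drop 1: Z rot1 at col 2 lands with bottom-row=0; cleared 0 line(s) (total 0); column heights now [0 0 2 3 0 0 0], max=3
Drop 2: O rot1 at col 1 lands with bottom-row=2; cleared 0 line(s) (total 0); column heights now [0 4 4 3 0 0 0], max=4
Drop 3: L rot2 at col 2 lands with bottom-row=4; cleared 0 line(s) (total 0); column heights now [0 4 6 6 6 0 0], max=6
Drop 4: J rot0 at col 1 lands with bottom-row=6; cleared 0 line(s) (total 0); column heights now [0 8 7 7 6 0 0], max=8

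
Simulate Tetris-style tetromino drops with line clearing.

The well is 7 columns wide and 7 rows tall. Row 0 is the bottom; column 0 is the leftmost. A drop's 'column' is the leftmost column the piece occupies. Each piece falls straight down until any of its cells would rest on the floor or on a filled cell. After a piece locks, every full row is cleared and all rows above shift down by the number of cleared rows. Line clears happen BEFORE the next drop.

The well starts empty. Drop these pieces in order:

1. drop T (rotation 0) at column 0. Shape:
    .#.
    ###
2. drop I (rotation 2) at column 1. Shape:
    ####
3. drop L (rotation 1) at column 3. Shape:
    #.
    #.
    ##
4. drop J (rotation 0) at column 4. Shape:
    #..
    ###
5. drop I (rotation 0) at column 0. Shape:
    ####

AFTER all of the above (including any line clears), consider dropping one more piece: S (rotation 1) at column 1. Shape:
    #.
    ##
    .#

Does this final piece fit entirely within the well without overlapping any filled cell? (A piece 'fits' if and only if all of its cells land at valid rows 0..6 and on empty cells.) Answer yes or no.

Answer: no

Derivation:
Drop 1: T rot0 at col 0 lands with bottom-row=0; cleared 0 line(s) (total 0); column heights now [1 2 1 0 0 0 0], max=2
Drop 2: I rot2 at col 1 lands with bottom-row=2; cleared 0 line(s) (total 0); column heights now [1 3 3 3 3 0 0], max=3
Drop 3: L rot1 at col 3 lands with bottom-row=3; cleared 0 line(s) (total 0); column heights now [1 3 3 6 4 0 0], max=6
Drop 4: J rot0 at col 4 lands with bottom-row=4; cleared 0 line(s) (total 0); column heights now [1 3 3 6 6 5 5], max=6
Drop 5: I rot0 at col 0 lands with bottom-row=6; cleared 0 line(s) (total 0); column heights now [7 7 7 7 6 5 5], max=7
Test piece S rot1 at col 1 (width 2): heights before test = [7 7 7 7 6 5 5]; fits = False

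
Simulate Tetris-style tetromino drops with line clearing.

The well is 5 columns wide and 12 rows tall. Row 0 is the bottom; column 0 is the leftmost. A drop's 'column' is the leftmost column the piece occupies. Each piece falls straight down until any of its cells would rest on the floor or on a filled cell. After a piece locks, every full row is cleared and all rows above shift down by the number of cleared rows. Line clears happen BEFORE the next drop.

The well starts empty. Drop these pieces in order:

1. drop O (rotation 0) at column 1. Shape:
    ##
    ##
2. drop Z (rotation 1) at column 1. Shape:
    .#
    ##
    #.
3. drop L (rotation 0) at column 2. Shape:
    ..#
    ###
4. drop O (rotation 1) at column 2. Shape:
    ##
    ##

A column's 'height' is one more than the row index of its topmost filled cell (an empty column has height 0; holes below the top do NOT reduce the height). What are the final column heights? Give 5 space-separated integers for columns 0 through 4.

Answer: 0 4 8 8 7

Derivation:
Drop 1: O rot0 at col 1 lands with bottom-row=0; cleared 0 line(s) (total 0); column heights now [0 2 2 0 0], max=2
Drop 2: Z rot1 at col 1 lands with bottom-row=2; cleared 0 line(s) (total 0); column heights now [0 4 5 0 0], max=5
Drop 3: L rot0 at col 2 lands with bottom-row=5; cleared 0 line(s) (total 0); column heights now [0 4 6 6 7], max=7
Drop 4: O rot1 at col 2 lands with bottom-row=6; cleared 0 line(s) (total 0); column heights now [0 4 8 8 7], max=8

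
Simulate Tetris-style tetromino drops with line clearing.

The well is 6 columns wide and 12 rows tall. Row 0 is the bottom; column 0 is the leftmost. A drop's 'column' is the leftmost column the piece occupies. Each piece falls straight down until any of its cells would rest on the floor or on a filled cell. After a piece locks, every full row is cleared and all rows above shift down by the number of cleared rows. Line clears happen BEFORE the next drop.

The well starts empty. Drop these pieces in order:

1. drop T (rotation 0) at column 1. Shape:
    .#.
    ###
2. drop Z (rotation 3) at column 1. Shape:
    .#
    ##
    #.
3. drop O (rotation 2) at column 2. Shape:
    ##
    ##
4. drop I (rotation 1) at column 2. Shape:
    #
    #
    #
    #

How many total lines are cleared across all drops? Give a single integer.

Answer: 0

Derivation:
Drop 1: T rot0 at col 1 lands with bottom-row=0; cleared 0 line(s) (total 0); column heights now [0 1 2 1 0 0], max=2
Drop 2: Z rot3 at col 1 lands with bottom-row=1; cleared 0 line(s) (total 0); column heights now [0 3 4 1 0 0], max=4
Drop 3: O rot2 at col 2 lands with bottom-row=4; cleared 0 line(s) (total 0); column heights now [0 3 6 6 0 0], max=6
Drop 4: I rot1 at col 2 lands with bottom-row=6; cleared 0 line(s) (total 0); column heights now [0 3 10 6 0 0], max=10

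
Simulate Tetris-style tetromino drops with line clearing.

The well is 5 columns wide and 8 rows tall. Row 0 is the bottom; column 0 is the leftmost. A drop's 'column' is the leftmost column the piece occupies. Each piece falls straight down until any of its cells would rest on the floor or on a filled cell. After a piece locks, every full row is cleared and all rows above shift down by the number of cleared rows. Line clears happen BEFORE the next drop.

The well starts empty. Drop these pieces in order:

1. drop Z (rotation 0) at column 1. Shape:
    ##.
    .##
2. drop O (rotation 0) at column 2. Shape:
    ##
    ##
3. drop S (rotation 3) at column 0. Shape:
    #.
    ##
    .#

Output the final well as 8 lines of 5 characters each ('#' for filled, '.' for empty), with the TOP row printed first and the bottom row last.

Drop 1: Z rot0 at col 1 lands with bottom-row=0; cleared 0 line(s) (total 0); column heights now [0 2 2 1 0], max=2
Drop 2: O rot0 at col 2 lands with bottom-row=2; cleared 0 line(s) (total 0); column heights now [0 2 4 4 0], max=4
Drop 3: S rot3 at col 0 lands with bottom-row=2; cleared 0 line(s) (total 0); column heights now [5 4 4 4 0], max=5

Answer: .....
.....
.....
#....
####.
.###.
.##..
..##.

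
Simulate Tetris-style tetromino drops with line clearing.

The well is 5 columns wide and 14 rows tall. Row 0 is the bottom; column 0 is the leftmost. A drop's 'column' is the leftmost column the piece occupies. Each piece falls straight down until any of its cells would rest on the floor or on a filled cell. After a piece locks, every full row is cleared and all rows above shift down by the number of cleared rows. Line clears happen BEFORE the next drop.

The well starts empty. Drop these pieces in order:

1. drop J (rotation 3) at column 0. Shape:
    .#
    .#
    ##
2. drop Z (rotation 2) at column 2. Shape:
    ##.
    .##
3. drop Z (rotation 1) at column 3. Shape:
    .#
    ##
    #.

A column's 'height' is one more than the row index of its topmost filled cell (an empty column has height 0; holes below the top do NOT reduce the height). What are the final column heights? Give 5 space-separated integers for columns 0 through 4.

Drop 1: J rot3 at col 0 lands with bottom-row=0; cleared 0 line(s) (total 0); column heights now [1 3 0 0 0], max=3
Drop 2: Z rot2 at col 2 lands with bottom-row=0; cleared 0 line(s) (total 0); column heights now [1 3 2 2 1], max=3
Drop 3: Z rot1 at col 3 lands with bottom-row=2; cleared 0 line(s) (total 0); column heights now [1 3 2 4 5], max=5

Answer: 1 3 2 4 5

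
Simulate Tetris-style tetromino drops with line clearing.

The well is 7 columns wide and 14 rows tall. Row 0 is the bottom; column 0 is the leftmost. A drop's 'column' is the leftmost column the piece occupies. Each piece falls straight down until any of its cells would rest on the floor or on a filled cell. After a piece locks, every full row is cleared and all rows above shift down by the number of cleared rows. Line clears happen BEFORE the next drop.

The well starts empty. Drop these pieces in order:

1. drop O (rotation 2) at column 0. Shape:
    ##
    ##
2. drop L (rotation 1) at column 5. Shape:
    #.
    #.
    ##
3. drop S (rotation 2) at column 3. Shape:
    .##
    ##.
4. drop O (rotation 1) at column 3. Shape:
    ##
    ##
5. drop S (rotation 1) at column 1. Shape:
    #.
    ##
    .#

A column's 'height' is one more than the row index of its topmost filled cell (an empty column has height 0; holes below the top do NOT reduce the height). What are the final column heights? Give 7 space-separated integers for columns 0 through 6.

Answer: 2 4 3 6 6 4 1

Derivation:
Drop 1: O rot2 at col 0 lands with bottom-row=0; cleared 0 line(s) (total 0); column heights now [2 2 0 0 0 0 0], max=2
Drop 2: L rot1 at col 5 lands with bottom-row=0; cleared 0 line(s) (total 0); column heights now [2 2 0 0 0 3 1], max=3
Drop 3: S rot2 at col 3 lands with bottom-row=2; cleared 0 line(s) (total 0); column heights now [2 2 0 3 4 4 1], max=4
Drop 4: O rot1 at col 3 lands with bottom-row=4; cleared 0 line(s) (total 0); column heights now [2 2 0 6 6 4 1], max=6
Drop 5: S rot1 at col 1 lands with bottom-row=1; cleared 0 line(s) (total 0); column heights now [2 4 3 6 6 4 1], max=6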